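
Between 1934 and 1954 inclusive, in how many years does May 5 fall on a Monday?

Day of week of May 5 in each year:
1934: Sat, 1935: Sun, 1936: Tue, 1937: Wed, 1938: Thu, 1939: Fri, 1940: Sun, 1941: Mon ✓, 1942: Tue, 1943: Wed, 1944: Fri, 1945: Sat, 1946: Sun, 1947: Mon ✓, 1948: Wed, 1949: Thu, 1950: Fri, 1951: Sat, 1952: Mon ✓, 1953: Tue, 1954: Wed
Mondays: 1941, 1947, 1952.

3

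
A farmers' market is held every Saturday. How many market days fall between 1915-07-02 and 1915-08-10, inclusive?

6

1915-07-02 is a Friday.
From 1915-07-02 to 1915-08-10 is 40 days inclusive.
40 = 7 × 5 + 5, so there are 5 full weeks plus 5 extra days.
Each full week contributes one Saturday: 5 so far.
The 5 extra days are Fri, Sat, Sun, Mon, Tue — 1 of them qualifies.
Total: 5 + 1 = 6.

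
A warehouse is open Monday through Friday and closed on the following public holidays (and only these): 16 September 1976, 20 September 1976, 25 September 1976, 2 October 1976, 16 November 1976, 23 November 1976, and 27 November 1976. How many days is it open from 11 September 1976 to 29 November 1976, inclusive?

11 September 1976 is a Saturday.
The range spans 80 days (inclusive of both endpoints).
80 = 7 × 11 + 3, so there are 11 full weeks plus 3 extra days.
Each full week contributes 5 weekdays (Mon–Fri): 11 × 5 = 55.
The 3 extra days are Sat, Sun, Mon — 1 of them qualifies.
Total: 55 + 1 = 56.
Holidays: 16 September 1976 (Thu); 20 September 1976 (Mon); 25 September 1976 (Sat); 2 October 1976 (Sat); 16 November 1976 (Tue); 23 November 1976 (Tue); 27 November 1976 (Sat).
4 of the 7 holidays fall on weekdays; the rest are weekends and were already excluded.
Business days: 56 − 4 = 52.

52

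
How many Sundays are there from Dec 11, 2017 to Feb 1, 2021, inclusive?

Dec 11, 2017 is a Monday.
The range spans 1149 days (inclusive of both endpoints).
1149 = 7 × 164 + 1, so there are 164 full weeks plus 1 extra day.
Each full week contributes one Sunday: 164 so far.
The 1 extra day is Monday — none qualify.
Total: 164 + 0 = 164.

164 Sundays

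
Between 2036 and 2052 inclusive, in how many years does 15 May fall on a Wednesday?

3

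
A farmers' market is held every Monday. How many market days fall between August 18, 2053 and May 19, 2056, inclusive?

144

August 18, 2053 is a Monday.
That's 1006 days from start to end, counting both.
1006 = 7 × 143 + 5, so there are 143 full weeks plus 5 extra days.
Each full week contributes one Monday: 143 so far.
The 5 extra days are Mon, Tue, Wed, Thu, Fri — 1 of them qualifies.
Total: 143 + 1 = 144.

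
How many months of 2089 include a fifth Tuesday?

A month has five Tuesdays exactly when Tuesday falls within its first (length − 28) days.
Jan: 31 days, starts Sat → 5 of Sat, Sun, Mon
Feb: 28 days, starts Tue → 5 of (none)
Mar: 31 days, starts Tue → 5 of Tue, Wed, Thu ✓
Apr: 30 days, starts Fri → 5 of Fri, Sat
May: 31 days, starts Sun → 5 of Sun, Mon, Tue ✓
Jun: 30 days, starts Wed → 5 of Wed, Thu
Jul: 31 days, starts Fri → 5 of Fri, Sat, Sun
Aug: 31 days, starts Mon → 5 of Mon, Tue, Wed ✓
Sep: 30 days, starts Thu → 5 of Thu, Fri
Oct: 31 days, starts Sat → 5 of Sat, Sun, Mon
Nov: 30 days, starts Tue → 5 of Tue, Wed ✓
Dec: 31 days, starts Thu → 5 of Thu, Fri, Sat
Months with five Tuesdays: Mar, May, Aug, Nov.

4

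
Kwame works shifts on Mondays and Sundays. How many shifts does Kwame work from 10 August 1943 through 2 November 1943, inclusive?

10 August 1943 is a Tuesday.
The range spans 85 days (inclusive of both endpoints).
85 = 7 × 12 + 1, so there are 12 full weeks plus 1 extra day.
Each full week contributes 2 days from the set (Mon, Sun): 12 × 2 = 24.
The 1 extra day is Tuesday — none qualify.
Total: 24 + 0 = 24.

24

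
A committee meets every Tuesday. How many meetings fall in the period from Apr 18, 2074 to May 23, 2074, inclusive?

Apr 18, 2074 is a Wednesday.
From Apr 18, 2074 to May 23, 2074 is 36 days inclusive.
36 = 7 × 5 + 1, so there are 5 full weeks plus 1 extra day.
Each full week contributes one Tuesday: 5 so far.
The 1 extra day is Wed — none qualify.
Total: 5 + 0 = 5.

5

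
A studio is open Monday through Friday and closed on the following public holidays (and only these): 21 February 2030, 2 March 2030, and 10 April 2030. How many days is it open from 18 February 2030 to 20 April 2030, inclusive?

18 February 2030 is a Monday.
From 18 February 2030 to 20 April 2030 is 62 days inclusive.
62 = 7 × 8 + 6, so there are 8 full weeks plus 6 extra days.
Each full week contributes 5 weekdays (Mon–Fri): 8 × 5 = 40.
The 6 extra days are Mon, Tue, Wed, Thu, Fri, Sat — 5 of them qualify.
Total: 40 + 5 = 45.
Holidays: 21 February 2030 (Thu); 2 March 2030 (Sat); 10 April 2030 (Wed).
2 of the 3 holidays fall on weekdays; the rest are weekends and were already excluded.
Business days: 45 − 2 = 43.

43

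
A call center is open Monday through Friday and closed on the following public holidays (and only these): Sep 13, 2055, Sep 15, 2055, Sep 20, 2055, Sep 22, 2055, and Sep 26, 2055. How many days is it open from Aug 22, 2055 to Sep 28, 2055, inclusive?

23 business days

Aug 22, 2055 is a Sunday.
The range spans 38 days (inclusive of both endpoints).
38 = 7 × 5 + 3, so there are 5 full weeks plus 3 extra days.
Each full week contributes 5 weekdays (Mon–Fri): 5 × 5 = 25.
The 3 extra days are Sunday, Monday, Tuesday — 2 of them qualify.
Total: 25 + 2 = 27.
Holidays: Sep 13, 2055 (Mon); Sep 15, 2055 (Wed); Sep 20, 2055 (Mon); Sep 22, 2055 (Wed); Sep 26, 2055 (Sun).
4 of the 5 holidays fall on weekdays; the rest are weekends and were already excluded.
Business days: 27 − 4 = 23.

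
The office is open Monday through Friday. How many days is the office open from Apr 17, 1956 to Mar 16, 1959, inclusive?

760

Apr 17, 1956 is a Tuesday.
That's 1064 days from start to end, counting both.
1064 = 7 × 152, so the span is exactly 152 full weeks.
Each full week contributes 5 weekdays (Mon–Fri): 152 × 5 = 760.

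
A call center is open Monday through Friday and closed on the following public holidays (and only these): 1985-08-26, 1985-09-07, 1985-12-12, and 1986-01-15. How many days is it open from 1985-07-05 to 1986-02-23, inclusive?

163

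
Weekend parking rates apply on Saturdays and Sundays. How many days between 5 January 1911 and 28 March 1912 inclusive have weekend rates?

128

5 January 1911 is a Thursday.
The range spans 449 days (inclusive of both endpoints).
449 = 7 × 64 + 1, so there are 64 full weeks plus 1 extra day.
Each full week contributes 2 weekend days (Sat, Sun): 64 × 2 = 128.
The 1 extra day is Thursday — none qualify.
Total: 128 + 0 = 128.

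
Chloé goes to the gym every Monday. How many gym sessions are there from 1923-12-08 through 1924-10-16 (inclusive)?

1923-12-08 is a Saturday.
The range spans 314 days (inclusive of both endpoints).
314 = 7 × 44 + 6, so there are 44 full weeks plus 6 extra days.
Each full week contributes one Monday: 44 so far.
The 6 extra days are Saturday, Sunday, Monday, Tuesday, Wednesday, Thursday — 1 of them qualifies.
Total: 44 + 1 = 45.

45 Mondays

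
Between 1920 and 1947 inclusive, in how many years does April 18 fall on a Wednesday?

Day of week of April 18 in each year:
1920: Sun, 1921: Mon, 1922: Tue, 1923: Wed ✓, 1924: Fri, 1925: Sat, 1926: Sun, 1927: Mon, 1928: Wed ✓, 1929: Thu, 1930: Fri, 1931: Sat, 1932: Mon, 1933: Tue, 1934: Wed ✓, 1935: Thu, 1936: Sat, 1937: Sun, 1938: Mon, 1939: Tue, 1940: Thu, 1941: Fri, 1942: Sat, 1943: Sun, 1944: Tue, 1945: Wed ✓, 1946: Thu, 1947: Fri
Wednesdays: 1923, 1928, 1934, 1945.

4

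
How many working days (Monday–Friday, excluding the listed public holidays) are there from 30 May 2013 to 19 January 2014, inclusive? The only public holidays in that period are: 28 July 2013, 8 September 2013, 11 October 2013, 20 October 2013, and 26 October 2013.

30 May 2013 is a Thursday.
The range spans 235 days (inclusive of both endpoints).
235 = 7 × 33 + 4, so there are 33 full weeks plus 4 extra days.
Each full week contributes 5 weekdays (Mon–Fri): 33 × 5 = 165.
The 4 extra days are Thursday, Friday, Saturday, Sunday — 2 of them qualify.
Total: 165 + 2 = 167.
Holidays: 28 July 2013 (Sun); 8 September 2013 (Sun); 11 October 2013 (Fri); 20 October 2013 (Sun); 26 October 2013 (Sat).
1 of the 5 holidays fall on weekdays; the rest are weekends and were already excluded.
Business days: 167 − 1 = 166.

166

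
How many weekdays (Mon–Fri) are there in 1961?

January 1, 1961 is a Sunday.
From January 1, 1961 to December 31, 1961 is 365 days inclusive.
365 = 7 × 52 + 1, so there are 52 full weeks plus 1 extra day.
Each full week contributes 5 weekdays (Mon–Fri): 52 × 5 = 260.
The 1 extra day is Sun — none qualify.
Total: 260 + 0 = 260.

260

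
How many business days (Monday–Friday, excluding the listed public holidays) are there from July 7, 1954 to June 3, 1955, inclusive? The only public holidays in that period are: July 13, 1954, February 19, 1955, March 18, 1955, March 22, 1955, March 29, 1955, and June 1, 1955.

July 7, 1954 is a Wednesday.
From July 7, 1954 to June 3, 1955 is 332 days inclusive.
332 = 7 × 47 + 3, so there are 47 full weeks plus 3 extra days.
Each full week contributes 5 weekdays (Mon–Fri): 47 × 5 = 235.
The 3 extra days are Wed, Thu, Fri — 3 of them qualify.
Total: 235 + 3 = 238.
Holidays: July 13, 1954 (Tue); February 19, 1955 (Sat); March 18, 1955 (Fri); March 22, 1955 (Tue); March 29, 1955 (Tue); June 1, 1955 (Wed).
5 of the 6 holidays fall on weekdays; the rest are weekends and were already excluded.
Business days: 238 − 5 = 233.

233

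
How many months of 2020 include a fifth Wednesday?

A month has five Wednesdays exactly when Wednesday falls within its first (length − 28) days.
Jan: 31 days, starts Wed → 5 of Wed, Thu, Fri ✓
Feb: 29 days, starts Sat → 5 of Sat
Mar: 31 days, starts Sun → 5 of Sun, Mon, Tue
Apr: 30 days, starts Wed → 5 of Wed, Thu ✓
May: 31 days, starts Fri → 5 of Fri, Sat, Sun
Jun: 30 days, starts Mon → 5 of Mon, Tue
Jul: 31 days, starts Wed → 5 of Wed, Thu, Fri ✓
Aug: 31 days, starts Sat → 5 of Sat, Sun, Mon
Sep: 30 days, starts Tue → 5 of Tue, Wed ✓
Oct: 31 days, starts Thu → 5 of Thu, Fri, Sat
Nov: 30 days, starts Sun → 5 of Sun, Mon
Dec: 31 days, starts Tue → 5 of Tue, Wed, Thu ✓
Months with five Wednesdays: Jan, Apr, Jul, Sep, Dec.

5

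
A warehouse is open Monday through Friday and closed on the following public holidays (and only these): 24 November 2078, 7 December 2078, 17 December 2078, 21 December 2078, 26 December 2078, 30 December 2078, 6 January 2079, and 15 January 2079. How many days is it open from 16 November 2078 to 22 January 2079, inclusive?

16 November 2078 is a Wednesday.
From 16 November 2078 to 22 January 2079 is 68 days inclusive.
68 = 7 × 9 + 5, so there are 9 full weeks plus 5 extra days.
Each full week contributes 5 weekdays (Mon–Fri): 9 × 5 = 45.
The 5 extra days are Wed, Thu, Fri, Sat, Sun — 3 of them qualify.
Total: 45 + 3 = 48.
Holidays: 24 November 2078 (Thu); 7 December 2078 (Wed); 17 December 2078 (Sat); 21 December 2078 (Wed); 26 December 2078 (Mon); 30 December 2078 (Fri); 6 January 2079 (Fri); 15 January 2079 (Sun).
6 of the 8 holidays fall on weekdays; the rest are weekends and were already excluded.
Business days: 48 − 6 = 42.

42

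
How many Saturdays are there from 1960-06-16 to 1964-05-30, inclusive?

207

1960-06-16 is a Thursday.
That's 1445 days from start to end, counting both.
1445 = 7 × 206 + 3, so there are 206 full weeks plus 3 extra days.
Each full week contributes one Saturday: 206 so far.
The 3 extra days are Thursday, Friday, Saturday — 1 of them qualifies.
Total: 206 + 1 = 207.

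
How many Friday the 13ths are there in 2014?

1

The 13th falls on a Friday when the month's 13th has weekday Fri.
Jan 13 is Mon; Feb 13 is Thu; Mar 13 is Thu; Apr 13 is Sun; May 13 is Tue; Jun 13 is Fri ✓; Jul 13 is Sun; Aug 13 is Wed; Sep 13 is Sat; Oct 13 is Mon; Nov 13 is Thu; Dec 13 is Sat.
Friday the 13ths: Jun.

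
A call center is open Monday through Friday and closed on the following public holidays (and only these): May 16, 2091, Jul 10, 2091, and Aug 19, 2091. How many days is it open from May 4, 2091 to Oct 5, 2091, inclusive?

109

May 4, 2091 is a Friday.
That's 155 days from start to end, counting both.
155 = 7 × 22 + 1, so there are 22 full weeks plus 1 extra day.
Each full week contributes 5 weekdays (Mon–Fri): 22 × 5 = 110.
The 1 extra day is Fri — 1 of them qualifies.
Total: 110 + 1 = 111.
Holidays: May 16, 2091 (Wed); Jul 10, 2091 (Tue); Aug 19, 2091 (Sun).
2 of the 3 holidays fall on weekdays; the rest are weekends and were already excluded.
Business days: 111 − 2 = 109.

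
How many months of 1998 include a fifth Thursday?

5

A month has five Thursdays exactly when Thursday falls within its first (length − 28) days.
Jan: 31 days, starts Thu → 5 of Thu, Fri, Sat ✓
Feb: 28 days, starts Sun → 5 of (none)
Mar: 31 days, starts Sun → 5 of Sun, Mon, Tue
Apr: 30 days, starts Wed → 5 of Wed, Thu ✓
May: 31 days, starts Fri → 5 of Fri, Sat, Sun
Jun: 30 days, starts Mon → 5 of Mon, Tue
Jul: 31 days, starts Wed → 5 of Wed, Thu, Fri ✓
Aug: 31 days, starts Sat → 5 of Sat, Sun, Mon
Sep: 30 days, starts Tue → 5 of Tue, Wed
Oct: 31 days, starts Thu → 5 of Thu, Fri, Sat ✓
Nov: 30 days, starts Sun → 5 of Sun, Mon
Dec: 31 days, starts Tue → 5 of Tue, Wed, Thu ✓
Months with five Thursdays: Jan, Apr, Jul, Oct, Dec.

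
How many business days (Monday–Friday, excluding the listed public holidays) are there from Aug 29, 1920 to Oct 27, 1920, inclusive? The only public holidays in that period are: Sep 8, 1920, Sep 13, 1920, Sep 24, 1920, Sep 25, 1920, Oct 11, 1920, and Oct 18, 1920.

38 business days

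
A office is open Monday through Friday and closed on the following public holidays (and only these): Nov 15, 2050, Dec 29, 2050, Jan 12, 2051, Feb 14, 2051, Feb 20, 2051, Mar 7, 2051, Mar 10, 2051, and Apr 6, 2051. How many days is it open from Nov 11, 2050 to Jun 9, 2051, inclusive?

143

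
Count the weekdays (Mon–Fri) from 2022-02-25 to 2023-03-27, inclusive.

282 weekdays

2022-02-25 is a Friday.
That's 396 days from start to end, counting both.
396 = 7 × 56 + 4, so there are 56 full weeks plus 4 extra days.
Each full week contributes 5 weekdays (Mon–Fri): 56 × 5 = 280.
The 4 extra days are Friday, Saturday, Sunday, Monday — 2 of them qualify.
Total: 280 + 2 = 282.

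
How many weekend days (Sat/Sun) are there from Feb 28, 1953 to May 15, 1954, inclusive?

127

Feb 28, 1953 is a Saturday.
That's 442 days from start to end, counting both.
442 = 7 × 63 + 1, so there are 63 full weeks plus 1 extra day.
Each full week contributes 2 weekend days (Sat, Sun): 63 × 2 = 126.
The 1 extra day is Sat — 1 of them qualifies.
Total: 126 + 1 = 127.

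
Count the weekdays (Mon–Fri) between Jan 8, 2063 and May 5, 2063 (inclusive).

85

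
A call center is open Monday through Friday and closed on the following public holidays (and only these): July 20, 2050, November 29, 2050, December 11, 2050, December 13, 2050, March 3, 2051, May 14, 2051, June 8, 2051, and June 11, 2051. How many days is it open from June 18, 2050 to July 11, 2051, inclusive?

June 18, 2050 is a Saturday.
The range spans 389 days (inclusive of both endpoints).
389 = 7 × 55 + 4, so there are 55 full weeks plus 4 extra days.
Each full week contributes 5 weekdays (Mon–Fri): 55 × 5 = 275.
The 4 extra days are Sat, Sun, Mon, Tue — 2 of them qualify.
Total: 275 + 2 = 277.
Holidays: July 20, 2050 (Wed); November 29, 2050 (Tue); December 11, 2050 (Sun); December 13, 2050 (Tue); March 3, 2051 (Fri); May 14, 2051 (Sun); June 8, 2051 (Thu); June 11, 2051 (Sun).
5 of the 8 holidays fall on weekdays; the rest are weekends and were already excluded.
Business days: 277 − 5 = 272.

272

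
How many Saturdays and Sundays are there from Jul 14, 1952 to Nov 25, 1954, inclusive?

246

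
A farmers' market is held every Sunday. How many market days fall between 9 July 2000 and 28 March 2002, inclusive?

90

9 July 2000 is a Sunday.
The range spans 628 days (inclusive of both endpoints).
628 = 7 × 89 + 5, so there are 89 full weeks plus 5 extra days.
Each full week contributes one Sunday: 89 so far.
The 5 extra days are Sunday, Monday, Tuesday, Wednesday, Thursday — 1 of them qualifies.
Total: 89 + 1 = 90.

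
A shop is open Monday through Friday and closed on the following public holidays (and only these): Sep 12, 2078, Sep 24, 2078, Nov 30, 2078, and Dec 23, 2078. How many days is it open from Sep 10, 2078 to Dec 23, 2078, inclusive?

72 business days

Sep 10, 2078 is a Saturday.
That's 105 days from start to end, counting both.
105 = 7 × 15, so the span is exactly 15 full weeks.
Each full week contributes 5 weekdays (Mon–Fri): 15 × 5 = 75.
Holidays: Sep 12, 2078 (Mon); Sep 24, 2078 (Sat); Nov 30, 2078 (Wed); Dec 23, 2078 (Fri).
3 of the 4 holidays fall on weekdays; the rest are weekends and were already excluded.
Business days: 75 − 3 = 72.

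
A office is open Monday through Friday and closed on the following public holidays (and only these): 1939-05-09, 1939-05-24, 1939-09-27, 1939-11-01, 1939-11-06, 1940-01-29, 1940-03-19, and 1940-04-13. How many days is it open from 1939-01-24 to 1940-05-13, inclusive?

333

1939-01-24 is a Tuesday.
From 1939-01-24 to 1940-05-13 is 476 days inclusive.
476 = 7 × 68, so the span is exactly 68 full weeks.
Each full week contributes 5 weekdays (Mon–Fri): 68 × 5 = 340.
Total: 340.
Holidays: 1939-05-09 (Tue); 1939-05-24 (Wed); 1939-09-27 (Wed); 1939-11-01 (Wed); 1939-11-06 (Mon); 1940-01-29 (Mon); 1940-03-19 (Tue); 1940-04-13 (Sat).
7 of the 8 holidays fall on weekdays; the rest are weekends and were already excluded.
Business days: 340 − 7 = 333.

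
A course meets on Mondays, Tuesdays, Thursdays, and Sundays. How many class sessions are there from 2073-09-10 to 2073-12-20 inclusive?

59

2073-09-10 is a Sunday.
The range spans 102 days (inclusive of both endpoints).
102 = 7 × 14 + 4, so there are 14 full weeks plus 4 extra days.
Each full week contributes 4 days from the set (Mon, Tue, Thu, Sun): 14 × 4 = 56.
The 4 extra days are Sunday, Monday, Tuesday, Wednesday — 3 of them qualify.
Total: 56 + 3 = 59.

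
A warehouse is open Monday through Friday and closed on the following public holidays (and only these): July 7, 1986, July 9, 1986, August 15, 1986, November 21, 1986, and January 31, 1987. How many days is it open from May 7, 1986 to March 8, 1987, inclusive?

214

May 7, 1986 is a Wednesday.
That's 306 days from start to end, counting both.
306 = 7 × 43 + 5, so there are 43 full weeks plus 5 extra days.
Each full week contributes 5 weekdays (Mon–Fri): 43 × 5 = 215.
The 5 extra days are Wednesday, Thursday, Friday, Saturday, Sunday — 3 of them qualify.
Total: 215 + 3 = 218.
Holidays: July 7, 1986 (Mon); July 9, 1986 (Wed); August 15, 1986 (Fri); November 21, 1986 (Fri); January 31, 1987 (Sat).
4 of the 5 holidays fall on weekdays; the rest are weekends and were already excluded.
Business days: 218 − 4 = 214.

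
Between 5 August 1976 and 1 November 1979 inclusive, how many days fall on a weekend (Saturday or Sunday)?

338

5 August 1976 is a Thursday.
The range spans 1184 days (inclusive of both endpoints).
1184 = 7 × 169 + 1, so there are 169 full weeks plus 1 extra day.
Each full week contributes 2 weekend days (Sat, Sun): 169 × 2 = 338.
The 1 extra day is Thu — none qualify.
Total: 338 + 0 = 338.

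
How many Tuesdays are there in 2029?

52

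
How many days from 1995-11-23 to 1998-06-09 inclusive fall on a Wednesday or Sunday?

265

1995-11-23 is a Thursday.
The range spans 930 days (inclusive of both endpoints).
930 = 7 × 132 + 6, so there are 132 full weeks plus 6 extra days.
Each full week contributes 2 days from the set (Wed, Sun): 132 × 2 = 264.
The 6 extra days are Thu, Fri, Sat, Sun, Mon, Tue — 1 of them qualifies.
Total: 264 + 1 = 265.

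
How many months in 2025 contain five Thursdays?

4

A month has five Thursdays exactly when Thursday falls within its first (length − 28) days.
Jan: 31 days, starts Wed → 5 of Wed, Thu, Fri ✓
Feb: 28 days, starts Sat → 5 of (none)
Mar: 31 days, starts Sat → 5 of Sat, Sun, Mon
Apr: 30 days, starts Tue → 5 of Tue, Wed
May: 31 days, starts Thu → 5 of Thu, Fri, Sat ✓
Jun: 30 days, starts Sun → 5 of Sun, Mon
Jul: 31 days, starts Tue → 5 of Tue, Wed, Thu ✓
Aug: 31 days, starts Fri → 5 of Fri, Sat, Sun
Sep: 30 days, starts Mon → 5 of Mon, Tue
Oct: 31 days, starts Wed → 5 of Wed, Thu, Fri ✓
Nov: 30 days, starts Sat → 5 of Sat, Sun
Dec: 31 days, starts Mon → 5 of Mon, Tue, Wed
Months with five Thursdays: Jan, May, Jul, Oct.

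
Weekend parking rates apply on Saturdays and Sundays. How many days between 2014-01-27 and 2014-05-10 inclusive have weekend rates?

29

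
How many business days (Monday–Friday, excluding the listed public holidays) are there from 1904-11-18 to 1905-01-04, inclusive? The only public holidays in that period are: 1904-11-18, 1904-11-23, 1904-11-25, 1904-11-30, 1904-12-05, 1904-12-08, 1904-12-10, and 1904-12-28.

1904-11-18 is a Friday.
That's 48 days from start to end, counting both.
48 = 7 × 6 + 6, so there are 6 full weeks plus 6 extra days.
Each full week contributes 5 weekdays (Mon–Fri): 6 × 5 = 30.
The 6 extra days are Friday, Saturday, Sunday, Monday, Tuesday, Wednesday — 4 of them qualify.
Total: 30 + 4 = 34.
Holidays: 1904-11-18 (Fri); 1904-11-23 (Wed); 1904-11-25 (Fri); 1904-11-30 (Wed); 1904-12-05 (Mon); 1904-12-08 (Thu); 1904-12-10 (Sat); 1904-12-28 (Wed).
7 of the 8 holidays fall on weekdays; the rest are weekends and were already excluded.
Business days: 34 − 7 = 27.

27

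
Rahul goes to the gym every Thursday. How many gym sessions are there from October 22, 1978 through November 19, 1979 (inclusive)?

56 Thursdays

October 22, 1978 is a Sunday.
That's 394 days from start to end, counting both.
394 = 7 × 56 + 2, so there are 56 full weeks plus 2 extra days.
Each full week contributes one Thursday: 56 so far.
The 2 extra days are Sunday, Monday — none qualify.
Total: 56 + 0 = 56.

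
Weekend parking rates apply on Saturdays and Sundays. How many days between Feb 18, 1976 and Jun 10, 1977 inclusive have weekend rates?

Feb 18, 1976 is a Wednesday.
The range spans 479 days (inclusive of both endpoints).
479 = 7 × 68 + 3, so there are 68 full weeks plus 3 extra days.
Each full week contributes 2 weekend days (Sat, Sun): 68 × 2 = 136.
The 3 extra days are Wed, Thu, Fri — none qualify.
Total: 136 + 0 = 136.

136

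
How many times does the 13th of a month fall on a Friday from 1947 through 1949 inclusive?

Friday-the-13ths by year:
1947: Jun
1948: Feb, Aug
1949: May

4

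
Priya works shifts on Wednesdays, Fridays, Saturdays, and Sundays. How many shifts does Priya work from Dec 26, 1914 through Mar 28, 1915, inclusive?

Dec 26, 1914 is a Saturday.
That's 93 days from start to end, counting both.
93 = 7 × 13 + 2, so there are 13 full weeks plus 2 extra days.
Each full week contributes 4 days from the set (Wed, Fri, Sat, Sun): 13 × 4 = 52.
The 2 extra days are Sat, Sun — 2 of them qualify.
Total: 52 + 2 = 54.

54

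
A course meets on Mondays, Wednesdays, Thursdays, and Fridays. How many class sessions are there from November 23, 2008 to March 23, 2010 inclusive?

277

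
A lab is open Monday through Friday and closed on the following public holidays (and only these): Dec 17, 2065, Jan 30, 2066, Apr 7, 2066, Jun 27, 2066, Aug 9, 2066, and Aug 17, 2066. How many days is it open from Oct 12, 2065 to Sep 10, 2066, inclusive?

236 business days

Oct 12, 2065 is a Monday.
The range spans 334 days (inclusive of both endpoints).
334 = 7 × 47 + 5, so there are 47 full weeks plus 5 extra days.
Each full week contributes 5 weekdays (Mon–Fri): 47 × 5 = 235.
The 5 extra days are Monday, Tuesday, Wednesday, Thursday, Friday — 5 of them qualify.
Total: 235 + 5 = 240.
Holidays: Dec 17, 2065 (Thu); Jan 30, 2066 (Sat); Apr 7, 2066 (Wed); Jun 27, 2066 (Sun); Aug 9, 2066 (Mon); Aug 17, 2066 (Tue).
4 of the 6 holidays fall on weekdays; the rest are weekends and were already excluded.
Business days: 240 − 4 = 236.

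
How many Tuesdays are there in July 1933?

1 July 1933 is a Saturday.
The range spans 31 days (inclusive of both endpoints).
31 = 7 × 4 + 3, so there are 4 full weeks plus 3 extra days.
Each full week contributes one Tuesday: 4 so far.
The 3 extra days are Saturday, Sunday, Monday — none qualify.
Total: 4 + 0 = 4.

4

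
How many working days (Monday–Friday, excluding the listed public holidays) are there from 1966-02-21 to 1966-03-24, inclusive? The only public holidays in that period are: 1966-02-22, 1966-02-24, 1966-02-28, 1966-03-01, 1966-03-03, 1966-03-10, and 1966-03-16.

1966-02-21 is a Monday.
That's 32 days from start to end, counting both.
32 = 7 × 4 + 4, so there are 4 full weeks plus 4 extra days.
Each full week contributes 5 weekdays (Mon–Fri): 4 × 5 = 20.
The 4 extra days are Mon, Tue, Wed, Thu — 4 of them qualify.
Total: 20 + 4 = 24.
Holidays: 1966-02-22 (Tue); 1966-02-24 (Thu); 1966-02-28 (Mon); 1966-03-01 (Tue); 1966-03-03 (Thu); 1966-03-10 (Thu); 1966-03-16 (Wed).
All 7 holidays fall on weekdays, so subtract 7.
Business days: 24 − 7 = 17.

17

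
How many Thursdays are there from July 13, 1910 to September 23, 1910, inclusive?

July 13, 1910 is a Wednesday.
That's 73 days from start to end, counting both.
73 = 7 × 10 + 3, so there are 10 full weeks plus 3 extra days.
Each full week contributes one Thursday: 10 so far.
The 3 extra days are Wednesday, Thursday, Friday — 1 of them qualifies.
Total: 10 + 1 = 11.

11 Thursdays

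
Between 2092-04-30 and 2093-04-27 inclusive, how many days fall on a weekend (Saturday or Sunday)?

104

2092-04-30 is a Wednesday.
That's 363 days from start to end, counting both.
363 = 7 × 51 + 6, so there are 51 full weeks plus 6 extra days.
Each full week contributes 2 weekend days (Sat, Sun): 51 × 2 = 102.
The 6 extra days are Wed, Thu, Fri, Sat, Sun, Mon — 2 of them qualify.
Total: 102 + 2 = 104.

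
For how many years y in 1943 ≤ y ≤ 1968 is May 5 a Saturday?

Day of week of May 5 in each year:
1943: Wed, 1944: Fri, 1945: Sat ✓, 1946: Sun, 1947: Mon, 1948: Wed, 1949: Thu, 1950: Fri, 1951: Sat ✓, 1952: Mon, 1953: Tue, 1954: Wed, 1955: Thu, 1956: Sat ✓, 1957: Sun, 1958: Mon, 1959: Tue, 1960: Thu, 1961: Fri, 1962: Sat ✓, 1963: Sun, 1964: Tue, 1965: Wed, 1966: Thu, 1967: Fri, 1968: Sun
Saturdays: 1945, 1951, 1956, 1962.

4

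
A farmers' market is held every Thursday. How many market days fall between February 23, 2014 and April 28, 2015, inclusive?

February 23, 2014 is a Sunday.
That's 430 days from start to end, counting both.
430 = 7 × 61 + 3, so there are 61 full weeks plus 3 extra days.
Each full week contributes one Thursday: 61 so far.
The 3 extra days are Sunday, Monday, Tuesday — none qualify.
Total: 61 + 0 = 61.

61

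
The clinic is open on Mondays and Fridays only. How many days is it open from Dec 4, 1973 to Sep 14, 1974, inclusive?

81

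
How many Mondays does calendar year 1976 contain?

1 January 1976 is a Thursday.
The range spans 366 days (inclusive of both endpoints).
366 = 7 × 52 + 2, so there are 52 full weeks plus 2 extra days.
Each full week contributes one Monday: 52 so far.
The 2 extra days are Thu, Fri — none qualify.
Total: 52 + 0 = 52.

52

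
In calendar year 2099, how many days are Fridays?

2099-01-01 is a Thursday.
The range spans 365 days (inclusive of both endpoints).
365 = 7 × 52 + 1, so there are 52 full weeks plus 1 extra day.
Each full week contributes one Friday: 52 so far.
The 1 extra day is Thu — none qualify.
Total: 52 + 0 = 52.

52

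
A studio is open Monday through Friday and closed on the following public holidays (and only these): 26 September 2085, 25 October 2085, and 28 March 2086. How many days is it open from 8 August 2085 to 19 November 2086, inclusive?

332 working days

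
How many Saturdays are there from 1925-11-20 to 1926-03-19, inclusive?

1925-11-20 is a Friday.
From 1925-11-20 to 1926-03-19 is 120 days inclusive.
120 = 7 × 17 + 1, so there are 17 full weeks plus 1 extra day.
Each full week contributes one Saturday: 17 so far.
The 1 extra day is Friday — none qualify.
Total: 17 + 0 = 17.

17 Saturdays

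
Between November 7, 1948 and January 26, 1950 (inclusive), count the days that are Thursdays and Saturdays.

127

November 7, 1948 is a Sunday.
The range spans 446 days (inclusive of both endpoints).
446 = 7 × 63 + 5, so there are 63 full weeks plus 5 extra days.
Each full week contributes 2 days from the set (Thu, Sat): 63 × 2 = 126.
The 5 extra days are Sunday, Monday, Tuesday, Wednesday, Thursday — 1 of them qualifies.
Total: 126 + 1 = 127.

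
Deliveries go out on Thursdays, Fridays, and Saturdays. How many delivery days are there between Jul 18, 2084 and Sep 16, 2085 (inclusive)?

183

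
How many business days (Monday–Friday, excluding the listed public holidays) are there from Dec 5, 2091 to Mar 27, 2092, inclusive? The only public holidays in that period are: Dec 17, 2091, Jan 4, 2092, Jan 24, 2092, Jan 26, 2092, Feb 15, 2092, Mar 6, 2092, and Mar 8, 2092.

77

Dec 5, 2091 is a Wednesday.
The range spans 114 days (inclusive of both endpoints).
114 = 7 × 16 + 2, so there are 16 full weeks plus 2 extra days.
Each full week contributes 5 weekdays (Mon–Fri): 16 × 5 = 80.
The 2 extra days are Wed, Thu — 2 of them qualify.
Total: 80 + 2 = 82.
Holidays: Dec 17, 2091 (Mon); Jan 4, 2092 (Fri); Jan 24, 2092 (Thu); Jan 26, 2092 (Sat); Feb 15, 2092 (Fri); Mar 6, 2092 (Thu); Mar 8, 2092 (Sat).
5 of the 7 holidays fall on weekdays; the rest are weekends and were already excluded.
Business days: 82 − 5 = 77.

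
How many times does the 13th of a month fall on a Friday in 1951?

The 13th falls on a Friday when the month's 13th has weekday Fri.
Jan 13 is Sat; Feb 13 is Tue; Mar 13 is Tue; Apr 13 is Fri ✓; May 13 is Sun; Jun 13 is Wed; Jul 13 is Fri ✓; Aug 13 is Mon; Sep 13 is Thu; Oct 13 is Sat; Nov 13 is Tue; Dec 13 is Thu.
Friday the 13ths: Apr, Jul.

2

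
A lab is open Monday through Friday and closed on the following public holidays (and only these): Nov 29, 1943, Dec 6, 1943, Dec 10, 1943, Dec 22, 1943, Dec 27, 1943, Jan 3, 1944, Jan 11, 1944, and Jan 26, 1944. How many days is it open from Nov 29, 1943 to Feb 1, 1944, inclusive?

Nov 29, 1943 is a Monday.
From Nov 29, 1943 to Feb 1, 1944 is 65 days inclusive.
65 = 7 × 9 + 2, so there are 9 full weeks plus 2 extra days.
Each full week contributes 5 weekdays (Mon–Fri): 9 × 5 = 45.
The 2 extra days are Monday, Tuesday — 2 of them qualify.
Total: 45 + 2 = 47.
Holidays: Nov 29, 1943 (Mon); Dec 6, 1943 (Mon); Dec 10, 1943 (Fri); Dec 22, 1943 (Wed); Dec 27, 1943 (Mon); Jan 3, 1944 (Mon); Jan 11, 1944 (Tue); Jan 26, 1944 (Wed).
All 8 holidays fall on weekdays, so subtract 8.
Business days: 47 − 8 = 39.

39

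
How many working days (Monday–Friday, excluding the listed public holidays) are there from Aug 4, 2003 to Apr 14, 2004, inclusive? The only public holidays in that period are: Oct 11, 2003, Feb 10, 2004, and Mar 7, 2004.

182

Aug 4, 2003 is a Monday.
From Aug 4, 2003 to Apr 14, 2004 is 255 days inclusive.
255 = 7 × 36 + 3, so there are 36 full weeks plus 3 extra days.
Each full week contributes 5 weekdays (Mon–Fri): 36 × 5 = 180.
The 3 extra days are Monday, Tuesday, Wednesday — 3 of them qualify.
Total: 180 + 3 = 183.
Holidays: Oct 11, 2003 (Sat); Feb 10, 2004 (Tue); Mar 7, 2004 (Sun).
1 of the 3 holidays fall on weekdays; the rest are weekends and were already excluded.
Business days: 183 − 1 = 182.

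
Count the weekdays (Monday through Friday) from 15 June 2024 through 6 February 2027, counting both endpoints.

690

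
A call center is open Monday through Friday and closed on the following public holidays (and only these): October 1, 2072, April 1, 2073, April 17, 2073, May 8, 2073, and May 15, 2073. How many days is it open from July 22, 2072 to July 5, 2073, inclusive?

July 22, 2072 is a Friday.
That's 349 days from start to end, counting both.
349 = 7 × 49 + 6, so there are 49 full weeks plus 6 extra days.
Each full week contributes 5 weekdays (Mon–Fri): 49 × 5 = 245.
The 6 extra days are Fri, Sat, Sun, Mon, Tue, Wed — 4 of them qualify.
Total: 245 + 4 = 249.
Holidays: October 1, 2072 (Sat); April 1, 2073 (Sat); April 17, 2073 (Mon); May 8, 2073 (Mon); May 15, 2073 (Mon).
3 of the 5 holidays fall on weekdays; the rest are weekends and were already excluded.
Business days: 249 − 3 = 246.

246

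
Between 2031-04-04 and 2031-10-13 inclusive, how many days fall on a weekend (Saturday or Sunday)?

2031-04-04 is a Friday.
From 2031-04-04 to 2031-10-13 is 193 days inclusive.
193 = 7 × 27 + 4, so there are 27 full weeks plus 4 extra days.
Each full week contributes 2 weekend days (Sat, Sun): 27 × 2 = 54.
The 4 extra days are Friday, Saturday, Sunday, Monday — 2 of them qualify.
Total: 54 + 2 = 56.

56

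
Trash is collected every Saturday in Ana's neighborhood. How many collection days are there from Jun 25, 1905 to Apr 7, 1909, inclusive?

197 Saturdays

Jun 25, 1905 is a Sunday.
From Jun 25, 1905 to Apr 7, 1909 is 1383 days inclusive.
1383 = 7 × 197 + 4, so there are 197 full weeks plus 4 extra days.
Each full week contributes one Saturday: 197 so far.
The 4 extra days are Sunday, Monday, Tuesday, Wednesday — none qualify.
Total: 197 + 0 = 197.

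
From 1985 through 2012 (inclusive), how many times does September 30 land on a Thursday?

Day of week of September 30 in each year:
1985: Mon, 1986: Tue, 1987: Wed, 1988: Fri, 1989: Sat, 1990: Sun, 1991: Mon, 1992: Wed, 1993: Thu ✓, 1994: Fri, 1995: Sat, 1996: Mon, 1997: Tue, 1998: Wed, 1999: Thu ✓, 2000: Sat, 2001: Sun, 2002: Mon, 2003: Tue, 2004: Thu ✓, 2005: Fri, 2006: Sat, 2007: Sun, 2008: Tue, 2009: Wed, 2010: Thu ✓, 2011: Fri, 2012: Sun
Thursdays: 1993, 1999, 2004, 2010.

4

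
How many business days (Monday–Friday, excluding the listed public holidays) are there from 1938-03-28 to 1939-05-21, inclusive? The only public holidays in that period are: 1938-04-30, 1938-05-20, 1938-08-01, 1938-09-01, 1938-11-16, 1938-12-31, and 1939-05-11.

295 business days

1938-03-28 is a Monday.
The range spans 420 days (inclusive of both endpoints).
420 = 7 × 60, so the span is exactly 60 full weeks.
Each full week contributes 5 weekdays (Mon–Fri): 60 × 5 = 300.
Holidays: 1938-04-30 (Sat); 1938-05-20 (Fri); 1938-08-01 (Mon); 1938-09-01 (Thu); 1938-11-16 (Wed); 1938-12-31 (Sat); 1939-05-11 (Thu).
5 of the 7 holidays fall on weekdays; the rest are weekends and were already excluded.
Business days: 300 − 5 = 295.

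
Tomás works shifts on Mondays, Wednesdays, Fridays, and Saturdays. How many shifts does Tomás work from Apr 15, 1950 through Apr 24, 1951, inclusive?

214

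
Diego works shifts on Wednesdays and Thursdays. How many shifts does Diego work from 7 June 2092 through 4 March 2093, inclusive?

7 June 2092 is a Saturday.
That's 271 days from start to end, counting both.
271 = 7 × 38 + 5, so there are 38 full weeks plus 5 extra days.
Each full week contributes 2 days from the set (Wed, Thu): 38 × 2 = 76.
The 5 extra days are Sat, Sun, Mon, Tue, Wed — 1 of them qualifies.
Total: 76 + 1 = 77.

77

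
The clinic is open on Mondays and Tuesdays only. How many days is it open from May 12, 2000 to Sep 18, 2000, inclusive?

May 12, 2000 is a Friday.
From May 12, 2000 to Sep 18, 2000 is 130 days inclusive.
130 = 7 × 18 + 4, so there are 18 full weeks plus 4 extra days.
Each full week contributes 2 days from the set (Mon, Tue): 18 × 2 = 36.
The 4 extra days are Friday, Saturday, Sunday, Monday — 1 of them qualifies.
Total: 36 + 1 = 37.

37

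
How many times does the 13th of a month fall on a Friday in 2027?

1

The 13th falls on a Friday when the month's 13th has weekday Fri.
Jan 13 is Wed; Feb 13 is Sat; Mar 13 is Sat; Apr 13 is Tue; May 13 is Thu; Jun 13 is Sun; Jul 13 is Tue; Aug 13 is Fri ✓; Sep 13 is Mon; Oct 13 is Wed; Nov 13 is Sat; Dec 13 is Mon.
Friday the 13ths: Aug.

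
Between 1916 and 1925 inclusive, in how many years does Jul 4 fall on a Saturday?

1

Day of week of July 4 in each year:
1916: Tue, 1917: Wed, 1918: Thu, 1919: Fri, 1920: Sun, 1921: Mon, 1922: Tue, 1923: Wed, 1924: Fri, 1925: Sat ✓
Saturdays: 1925.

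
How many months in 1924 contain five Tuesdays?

5

A month has five Tuesdays exactly when Tuesday falls within its first (length − 28) days.
Jan: 31 days, starts Tue → 5 of Tue, Wed, Thu ✓
Feb: 29 days, starts Fri → 5 of Fri
Mar: 31 days, starts Sat → 5 of Sat, Sun, Mon
Apr: 30 days, starts Tue → 5 of Tue, Wed ✓
May: 31 days, starts Thu → 5 of Thu, Fri, Sat
Jun: 30 days, starts Sun → 5 of Sun, Mon
Jul: 31 days, starts Tue → 5 of Tue, Wed, Thu ✓
Aug: 31 days, starts Fri → 5 of Fri, Sat, Sun
Sep: 30 days, starts Mon → 5 of Mon, Tue ✓
Oct: 31 days, starts Wed → 5 of Wed, Thu, Fri
Nov: 30 days, starts Sat → 5 of Sat, Sun
Dec: 31 days, starts Mon → 5 of Mon, Tue, Wed ✓
Months with five Tuesdays: Jan, Apr, Jul, Sep, Dec.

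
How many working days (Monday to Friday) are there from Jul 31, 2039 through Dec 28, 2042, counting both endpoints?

890 weekdays

Jul 31, 2039 is a Sunday.
That's 1247 days from start to end, counting both.
1247 = 7 × 178 + 1, so there are 178 full weeks plus 1 extra day.
Each full week contributes 5 weekdays (Mon–Fri): 178 × 5 = 890.
The 1 extra day is Sunday — none qualify.
Total: 890 + 0 = 890.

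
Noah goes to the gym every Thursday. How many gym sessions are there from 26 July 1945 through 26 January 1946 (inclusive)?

27 Thursdays

26 July 1945 is a Thursday.
The range spans 185 days (inclusive of both endpoints).
185 = 7 × 26 + 3, so there are 26 full weeks plus 3 extra days.
Each full week contributes one Thursday: 26 so far.
The 3 extra days are Thu, Fri, Sat — 1 of them qualifies.
Total: 26 + 1 = 27.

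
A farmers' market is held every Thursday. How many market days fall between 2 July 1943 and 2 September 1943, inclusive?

9 Thursdays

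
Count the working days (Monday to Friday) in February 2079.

20 weekdays

February 1, 2079 is a Wednesday.
That's 28 days from start to end, counting both.
28 = 7 × 4, so the span is exactly 4 full weeks.
Each full week contributes 5 weekdays (Mon–Fri): 4 × 5 = 20.
Total: 20.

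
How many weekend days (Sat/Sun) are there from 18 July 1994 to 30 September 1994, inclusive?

20

18 July 1994 is a Monday.
From 18 July 1994 to 30 September 1994 is 75 days inclusive.
75 = 7 × 10 + 5, so there are 10 full weeks plus 5 extra days.
Each full week contributes 2 weekend days (Sat, Sun): 10 × 2 = 20.
The 5 extra days are Mon, Tue, Wed, Thu, Fri — none qualify.
Total: 20 + 0 = 20.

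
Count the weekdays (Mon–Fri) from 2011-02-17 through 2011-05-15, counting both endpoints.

62

2011-02-17 is a Thursday.
From 2011-02-17 to 2011-05-15 is 88 days inclusive.
88 = 7 × 12 + 4, so there are 12 full weeks plus 4 extra days.
Each full week contributes 5 weekdays (Mon–Fri): 12 × 5 = 60.
The 4 extra days are Thursday, Friday, Saturday, Sunday — 2 of them qualify.
Total: 60 + 2 = 62.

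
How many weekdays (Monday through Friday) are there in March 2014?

21 weekdays

March 1, 2014 is a Saturday.
That's 31 days from start to end, counting both.
31 = 7 × 4 + 3, so there are 4 full weeks plus 3 extra days.
Each full week contributes 5 weekdays (Mon–Fri): 4 × 5 = 20.
The 3 extra days are Saturday, Sunday, Monday — 1 of them qualifies.
Total: 20 + 1 = 21.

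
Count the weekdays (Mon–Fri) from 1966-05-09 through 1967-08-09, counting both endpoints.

328 weekdays

1966-05-09 is a Monday.
That's 458 days from start to end, counting both.
458 = 7 × 65 + 3, so there are 65 full weeks plus 3 extra days.
Each full week contributes 5 weekdays (Mon–Fri): 65 × 5 = 325.
The 3 extra days are Monday, Tuesday, Wednesday — 3 of them qualify.
Total: 325 + 3 = 328.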